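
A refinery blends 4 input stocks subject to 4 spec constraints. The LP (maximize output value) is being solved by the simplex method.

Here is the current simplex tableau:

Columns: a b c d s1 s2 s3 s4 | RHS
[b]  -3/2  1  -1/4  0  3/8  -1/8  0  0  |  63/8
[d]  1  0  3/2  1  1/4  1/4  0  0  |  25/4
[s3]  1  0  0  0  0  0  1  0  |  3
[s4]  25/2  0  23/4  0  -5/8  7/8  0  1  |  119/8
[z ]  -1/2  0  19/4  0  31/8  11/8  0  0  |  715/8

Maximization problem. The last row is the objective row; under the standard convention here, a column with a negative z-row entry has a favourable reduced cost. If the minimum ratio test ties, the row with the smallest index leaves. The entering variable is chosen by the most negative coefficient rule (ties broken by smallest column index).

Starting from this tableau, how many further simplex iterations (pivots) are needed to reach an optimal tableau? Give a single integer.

1

pivot: a in, s4 out → z = 8997/100
No improving column remains; optimal.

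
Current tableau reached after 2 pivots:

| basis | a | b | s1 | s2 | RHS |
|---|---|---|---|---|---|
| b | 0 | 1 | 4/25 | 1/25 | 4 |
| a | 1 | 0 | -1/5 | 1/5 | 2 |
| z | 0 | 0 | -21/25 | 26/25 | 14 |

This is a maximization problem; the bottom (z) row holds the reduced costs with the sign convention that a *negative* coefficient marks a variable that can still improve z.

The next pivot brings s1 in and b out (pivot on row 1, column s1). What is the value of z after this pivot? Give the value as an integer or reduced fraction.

Minimum ratio for s1: 4/(4/25) = 25.
z changes by −(z-row coeff of s1)·ratio = −(-21/25)·25 = 21.
New z = 14 + 21 = 35.

35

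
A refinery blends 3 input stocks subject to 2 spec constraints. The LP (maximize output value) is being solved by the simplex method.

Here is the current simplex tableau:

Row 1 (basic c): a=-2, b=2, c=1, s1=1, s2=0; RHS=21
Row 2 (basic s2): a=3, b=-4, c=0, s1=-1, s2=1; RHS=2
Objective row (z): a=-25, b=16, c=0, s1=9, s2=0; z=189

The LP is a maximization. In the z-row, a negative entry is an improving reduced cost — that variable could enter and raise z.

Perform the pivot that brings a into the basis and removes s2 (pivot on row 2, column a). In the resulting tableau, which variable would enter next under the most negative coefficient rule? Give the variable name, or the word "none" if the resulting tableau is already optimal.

b

Pivot element 3. New z-row = old z-row − (-25)·(row 2/3).
Updated z-row coefficients: a: 0, b: -52/3, c: 0, s1: 2/3, s2: 25/3.
The most negative is -52/3 in column b, so b would enter next.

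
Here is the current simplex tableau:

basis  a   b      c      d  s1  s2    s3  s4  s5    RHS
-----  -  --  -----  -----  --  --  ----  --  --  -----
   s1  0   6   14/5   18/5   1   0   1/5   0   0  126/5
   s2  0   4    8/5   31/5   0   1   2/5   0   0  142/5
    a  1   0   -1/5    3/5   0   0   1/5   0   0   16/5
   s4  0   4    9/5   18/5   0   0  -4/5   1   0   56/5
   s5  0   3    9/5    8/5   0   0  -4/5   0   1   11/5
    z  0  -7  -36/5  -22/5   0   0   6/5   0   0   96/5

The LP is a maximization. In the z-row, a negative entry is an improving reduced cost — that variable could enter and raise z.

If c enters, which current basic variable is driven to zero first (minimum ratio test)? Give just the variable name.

s5

Ratios: row 1 (s1): (126/5)/(14/5) = 9; row 2 (s2): (142/5)/(8/5) = 71/4; row 3 (a): entry -1/5 ≤ 0, skip; row 4 (s4): (56/5)/(9/5) = 56/9; row 5 (s5): (11/5)/(9/5) = 11/9.
Minimum ratio 11/9 is in the s5 row, so s5 leaves.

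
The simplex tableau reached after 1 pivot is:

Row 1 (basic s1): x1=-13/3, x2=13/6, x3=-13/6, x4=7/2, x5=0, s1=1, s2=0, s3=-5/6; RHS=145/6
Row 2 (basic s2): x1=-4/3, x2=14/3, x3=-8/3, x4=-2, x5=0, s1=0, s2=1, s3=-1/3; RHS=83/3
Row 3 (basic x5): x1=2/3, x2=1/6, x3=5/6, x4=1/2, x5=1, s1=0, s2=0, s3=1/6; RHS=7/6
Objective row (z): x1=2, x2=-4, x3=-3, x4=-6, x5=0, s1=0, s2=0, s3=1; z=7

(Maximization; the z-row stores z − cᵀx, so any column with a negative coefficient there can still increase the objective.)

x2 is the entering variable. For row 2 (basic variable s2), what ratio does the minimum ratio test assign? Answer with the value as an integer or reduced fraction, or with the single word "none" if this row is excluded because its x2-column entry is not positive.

Ratio = RHS / (x2 entry) = (83/3) / (14/3) = 83/14.

83/14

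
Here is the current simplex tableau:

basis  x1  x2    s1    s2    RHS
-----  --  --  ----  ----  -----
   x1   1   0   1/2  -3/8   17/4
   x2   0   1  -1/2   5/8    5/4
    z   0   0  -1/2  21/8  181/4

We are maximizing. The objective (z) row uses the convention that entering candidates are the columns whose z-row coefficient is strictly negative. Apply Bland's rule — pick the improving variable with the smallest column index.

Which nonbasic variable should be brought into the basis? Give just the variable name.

s1

Objective-row coefficients: x1: 0, x2: 0, s1: -1/2, s2: 21/8.
Improving columns: s1. Bland's rule picks the smallest column index → s1.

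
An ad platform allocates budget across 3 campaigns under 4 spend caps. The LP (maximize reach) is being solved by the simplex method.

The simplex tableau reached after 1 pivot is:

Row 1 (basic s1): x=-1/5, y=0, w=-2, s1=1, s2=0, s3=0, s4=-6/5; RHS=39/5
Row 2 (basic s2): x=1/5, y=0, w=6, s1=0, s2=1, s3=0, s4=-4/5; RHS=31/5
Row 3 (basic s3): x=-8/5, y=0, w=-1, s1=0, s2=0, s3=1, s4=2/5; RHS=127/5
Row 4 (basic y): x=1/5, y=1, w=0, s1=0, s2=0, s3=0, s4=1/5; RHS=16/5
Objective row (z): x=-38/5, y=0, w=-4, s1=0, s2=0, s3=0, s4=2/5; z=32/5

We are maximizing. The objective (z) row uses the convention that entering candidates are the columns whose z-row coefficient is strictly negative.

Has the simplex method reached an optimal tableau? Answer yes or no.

no

Column x has objective-row coefficient -38/5, which is negative; an improving pivot exists, so not yet optimal.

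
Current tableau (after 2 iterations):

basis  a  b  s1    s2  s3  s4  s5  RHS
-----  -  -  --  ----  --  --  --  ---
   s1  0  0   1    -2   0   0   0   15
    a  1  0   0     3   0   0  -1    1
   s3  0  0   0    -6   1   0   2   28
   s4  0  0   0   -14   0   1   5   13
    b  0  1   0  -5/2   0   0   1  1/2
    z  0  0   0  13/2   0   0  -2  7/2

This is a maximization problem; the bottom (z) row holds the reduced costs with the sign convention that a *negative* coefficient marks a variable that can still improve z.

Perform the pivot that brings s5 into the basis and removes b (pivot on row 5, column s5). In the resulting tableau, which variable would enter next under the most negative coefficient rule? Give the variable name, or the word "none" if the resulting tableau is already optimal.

Pivot element 1. New z-row = old z-row − (-2)·(row 5/1).
Updated z-row coefficients: a: 0, b: 2, s1: 0, s2: 3/2, s3: 0, s4: 0, s5: 0.
No coefficient is strictly negative; the tableau after this pivot is optimal.

none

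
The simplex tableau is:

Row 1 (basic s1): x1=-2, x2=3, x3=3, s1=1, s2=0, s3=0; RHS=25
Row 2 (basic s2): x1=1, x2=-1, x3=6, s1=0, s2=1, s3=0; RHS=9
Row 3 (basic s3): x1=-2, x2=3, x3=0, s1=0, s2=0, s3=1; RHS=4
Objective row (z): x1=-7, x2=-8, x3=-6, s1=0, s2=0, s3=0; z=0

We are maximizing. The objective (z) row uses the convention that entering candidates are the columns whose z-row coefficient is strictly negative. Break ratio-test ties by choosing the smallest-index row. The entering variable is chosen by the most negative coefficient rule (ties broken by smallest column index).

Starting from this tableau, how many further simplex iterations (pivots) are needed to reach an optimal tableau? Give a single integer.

pivot: x2 in, s3 out → z = 32/3
pivot: x1 in, s2 out → z = 393
No improving column remains; optimal.

2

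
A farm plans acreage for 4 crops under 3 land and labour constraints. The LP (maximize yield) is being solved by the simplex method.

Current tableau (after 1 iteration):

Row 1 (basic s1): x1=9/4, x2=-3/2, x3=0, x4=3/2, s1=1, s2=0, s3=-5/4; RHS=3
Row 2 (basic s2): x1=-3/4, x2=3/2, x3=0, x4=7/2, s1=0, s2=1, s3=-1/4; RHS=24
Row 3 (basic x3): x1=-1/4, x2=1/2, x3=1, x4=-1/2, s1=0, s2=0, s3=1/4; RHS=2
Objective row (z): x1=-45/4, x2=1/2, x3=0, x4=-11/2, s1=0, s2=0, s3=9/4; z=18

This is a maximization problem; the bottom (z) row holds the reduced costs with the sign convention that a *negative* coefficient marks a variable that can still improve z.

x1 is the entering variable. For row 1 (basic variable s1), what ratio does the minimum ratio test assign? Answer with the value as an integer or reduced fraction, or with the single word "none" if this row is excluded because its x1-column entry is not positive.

4/3

Ratio = RHS / (x1 entry) = 3 / (9/4) = 4/3.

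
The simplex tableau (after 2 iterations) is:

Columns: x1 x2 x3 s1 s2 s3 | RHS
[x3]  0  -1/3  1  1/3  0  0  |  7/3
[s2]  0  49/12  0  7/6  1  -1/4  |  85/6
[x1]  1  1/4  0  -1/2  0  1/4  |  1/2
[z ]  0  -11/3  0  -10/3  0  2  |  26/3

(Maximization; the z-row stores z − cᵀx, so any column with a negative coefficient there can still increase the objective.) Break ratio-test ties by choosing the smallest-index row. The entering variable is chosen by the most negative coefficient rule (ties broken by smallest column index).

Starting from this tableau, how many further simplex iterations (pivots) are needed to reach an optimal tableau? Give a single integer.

3

pivot: x2 in, x1 out → z = 16
pivot: s1 in, s2 out → z = 160/7
pivot: x1 in, x3 out → z = 40
No improving column remains; optimal.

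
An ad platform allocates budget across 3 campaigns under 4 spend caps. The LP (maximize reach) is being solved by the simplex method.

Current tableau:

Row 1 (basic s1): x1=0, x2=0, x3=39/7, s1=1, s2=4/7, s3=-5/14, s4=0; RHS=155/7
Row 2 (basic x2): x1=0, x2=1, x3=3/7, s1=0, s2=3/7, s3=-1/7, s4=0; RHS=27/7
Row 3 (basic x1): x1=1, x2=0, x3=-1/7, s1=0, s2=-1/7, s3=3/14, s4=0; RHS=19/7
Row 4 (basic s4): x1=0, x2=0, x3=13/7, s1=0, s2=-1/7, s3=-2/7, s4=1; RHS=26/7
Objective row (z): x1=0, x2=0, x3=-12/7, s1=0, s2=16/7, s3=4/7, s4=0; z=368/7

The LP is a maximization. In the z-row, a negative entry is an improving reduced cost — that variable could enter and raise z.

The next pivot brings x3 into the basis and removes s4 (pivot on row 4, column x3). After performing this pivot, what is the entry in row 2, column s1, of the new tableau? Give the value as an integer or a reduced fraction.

0

Pivot element is row 4, column x3: 13/7.
Normalize row 4: new (row 4, s1) = 0/(13/7) = 0.
row 2 ← row 2 − (3/7)·(new row 4): 0 − (3/7)·0 = 0.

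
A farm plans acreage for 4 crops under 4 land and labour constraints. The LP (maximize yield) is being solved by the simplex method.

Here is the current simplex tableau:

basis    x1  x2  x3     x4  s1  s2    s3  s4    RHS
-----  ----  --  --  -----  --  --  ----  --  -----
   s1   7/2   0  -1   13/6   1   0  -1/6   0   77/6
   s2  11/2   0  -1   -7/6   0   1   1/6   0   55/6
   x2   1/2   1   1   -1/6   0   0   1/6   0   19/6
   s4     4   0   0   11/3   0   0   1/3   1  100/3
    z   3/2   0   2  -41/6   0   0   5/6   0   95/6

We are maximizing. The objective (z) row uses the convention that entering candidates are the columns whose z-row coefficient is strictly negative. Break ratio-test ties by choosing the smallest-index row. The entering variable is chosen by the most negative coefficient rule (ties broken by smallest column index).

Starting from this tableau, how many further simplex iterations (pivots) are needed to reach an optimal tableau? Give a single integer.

2

pivot: x4 in, s1 out → z = 732/13
pivot: x3 in, x2 out → z = 123/2
No improving column remains; optimal.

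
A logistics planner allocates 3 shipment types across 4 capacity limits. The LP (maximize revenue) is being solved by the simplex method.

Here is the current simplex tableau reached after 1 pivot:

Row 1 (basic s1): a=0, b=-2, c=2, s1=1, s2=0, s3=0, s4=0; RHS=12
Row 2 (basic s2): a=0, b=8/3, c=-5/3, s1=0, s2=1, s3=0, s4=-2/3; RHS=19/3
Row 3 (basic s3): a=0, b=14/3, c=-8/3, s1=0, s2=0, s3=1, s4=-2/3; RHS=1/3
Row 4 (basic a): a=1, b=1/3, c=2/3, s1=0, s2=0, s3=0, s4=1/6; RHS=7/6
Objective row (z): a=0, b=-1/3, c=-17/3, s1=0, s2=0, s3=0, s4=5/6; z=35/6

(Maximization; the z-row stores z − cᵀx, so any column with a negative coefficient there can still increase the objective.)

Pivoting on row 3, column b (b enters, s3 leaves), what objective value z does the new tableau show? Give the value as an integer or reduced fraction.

Minimum ratio for b: (1/3)/(14/3) = 1/14.
z changes by −(z-row coeff of b)·ratio = −(-1/3)·(1/14) = 1/42.
New z = 35/6 + (1/42) = 41/7.

41/7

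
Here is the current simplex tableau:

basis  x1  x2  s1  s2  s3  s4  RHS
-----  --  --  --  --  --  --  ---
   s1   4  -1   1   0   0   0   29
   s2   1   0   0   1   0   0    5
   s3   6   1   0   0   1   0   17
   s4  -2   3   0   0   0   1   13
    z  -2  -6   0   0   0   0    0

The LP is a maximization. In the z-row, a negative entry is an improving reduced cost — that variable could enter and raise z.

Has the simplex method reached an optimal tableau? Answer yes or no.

Column x1 has objective-row coefficient -2, which is negative; an improving pivot exists, so not yet optimal.

no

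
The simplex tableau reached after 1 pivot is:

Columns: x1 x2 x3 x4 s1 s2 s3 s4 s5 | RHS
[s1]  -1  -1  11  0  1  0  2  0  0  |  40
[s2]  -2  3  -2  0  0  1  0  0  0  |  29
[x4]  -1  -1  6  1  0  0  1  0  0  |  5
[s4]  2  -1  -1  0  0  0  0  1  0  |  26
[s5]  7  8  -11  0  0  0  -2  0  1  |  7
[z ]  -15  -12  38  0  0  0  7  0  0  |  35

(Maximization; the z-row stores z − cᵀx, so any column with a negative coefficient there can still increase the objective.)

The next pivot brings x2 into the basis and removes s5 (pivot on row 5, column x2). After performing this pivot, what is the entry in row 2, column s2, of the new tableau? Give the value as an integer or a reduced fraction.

Pivot element is row 5, column x2: 8.
Normalize row 5: new (row 5, s2) = 0/8 = 0.
row 2 ← row 2 − 3·(new row 5): 1 − 3·0 = 1.

1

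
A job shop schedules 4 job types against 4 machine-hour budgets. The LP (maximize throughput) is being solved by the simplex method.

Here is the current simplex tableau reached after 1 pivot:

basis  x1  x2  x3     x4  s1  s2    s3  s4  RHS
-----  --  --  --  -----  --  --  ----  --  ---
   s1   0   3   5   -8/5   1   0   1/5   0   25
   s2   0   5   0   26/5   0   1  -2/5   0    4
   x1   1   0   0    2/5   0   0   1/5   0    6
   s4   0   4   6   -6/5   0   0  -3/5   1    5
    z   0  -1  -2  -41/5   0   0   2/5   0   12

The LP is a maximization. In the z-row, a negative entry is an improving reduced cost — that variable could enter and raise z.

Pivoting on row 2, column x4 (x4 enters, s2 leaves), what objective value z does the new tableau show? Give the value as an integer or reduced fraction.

238/13

Minimum ratio for x4: 4/(26/5) = 10/13.
z changes by −(z-row coeff of x4)·ratio = −(-41/5)·(10/13) = 82/13.
New z = 12 + (82/13) = 238/13.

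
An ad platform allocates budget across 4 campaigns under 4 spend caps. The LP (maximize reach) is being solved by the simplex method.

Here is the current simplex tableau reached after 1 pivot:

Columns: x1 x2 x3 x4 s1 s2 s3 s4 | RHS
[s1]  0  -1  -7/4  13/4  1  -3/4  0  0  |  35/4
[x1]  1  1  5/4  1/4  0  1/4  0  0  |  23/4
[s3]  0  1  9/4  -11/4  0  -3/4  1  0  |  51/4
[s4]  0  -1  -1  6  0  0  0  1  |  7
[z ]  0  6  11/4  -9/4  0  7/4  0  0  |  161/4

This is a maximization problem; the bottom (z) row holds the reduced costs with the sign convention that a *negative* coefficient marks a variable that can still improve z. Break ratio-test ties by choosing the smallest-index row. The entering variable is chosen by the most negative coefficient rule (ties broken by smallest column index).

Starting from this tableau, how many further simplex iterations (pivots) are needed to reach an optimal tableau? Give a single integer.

1

pivot: x4 in, s4 out → z = 343/8
No improving column remains; optimal.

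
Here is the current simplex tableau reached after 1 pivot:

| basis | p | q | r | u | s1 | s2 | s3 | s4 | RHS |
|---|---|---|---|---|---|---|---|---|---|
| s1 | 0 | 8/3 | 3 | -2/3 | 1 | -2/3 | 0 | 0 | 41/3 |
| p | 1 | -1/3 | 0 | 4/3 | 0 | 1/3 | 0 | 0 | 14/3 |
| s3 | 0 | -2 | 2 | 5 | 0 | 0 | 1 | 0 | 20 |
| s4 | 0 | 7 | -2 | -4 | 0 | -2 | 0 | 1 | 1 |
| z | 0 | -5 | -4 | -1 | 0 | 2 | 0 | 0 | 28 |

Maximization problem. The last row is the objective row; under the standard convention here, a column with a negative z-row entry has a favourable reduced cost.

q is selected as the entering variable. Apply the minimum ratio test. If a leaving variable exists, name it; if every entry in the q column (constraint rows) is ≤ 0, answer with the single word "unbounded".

Ratios: row 1 (s1): (41/3)/(8/3) = 41/8; row 2 (p): entry -1/3 ≤ 0, skip; row 3 (s3): entry -2 ≤ 0, skip; row 4 (s4): 1/7 = 1/7.
Minimum ratio is in the s4 row, so s4 leaves.

s4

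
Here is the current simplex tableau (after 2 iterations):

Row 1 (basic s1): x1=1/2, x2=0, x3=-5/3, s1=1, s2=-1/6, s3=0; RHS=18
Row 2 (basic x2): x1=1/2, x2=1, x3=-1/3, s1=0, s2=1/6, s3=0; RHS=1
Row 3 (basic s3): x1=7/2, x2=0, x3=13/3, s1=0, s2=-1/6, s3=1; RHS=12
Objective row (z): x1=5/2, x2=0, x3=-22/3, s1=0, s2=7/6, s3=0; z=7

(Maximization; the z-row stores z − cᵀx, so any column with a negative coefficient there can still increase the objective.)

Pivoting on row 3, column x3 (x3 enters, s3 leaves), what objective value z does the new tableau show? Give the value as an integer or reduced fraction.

Minimum ratio for x3: 12/(13/3) = 36/13.
z changes by −(z-row coeff of x3)·ratio = −(-22/3)·(36/13) = 264/13.
New z = 7 + (264/13) = 355/13.

355/13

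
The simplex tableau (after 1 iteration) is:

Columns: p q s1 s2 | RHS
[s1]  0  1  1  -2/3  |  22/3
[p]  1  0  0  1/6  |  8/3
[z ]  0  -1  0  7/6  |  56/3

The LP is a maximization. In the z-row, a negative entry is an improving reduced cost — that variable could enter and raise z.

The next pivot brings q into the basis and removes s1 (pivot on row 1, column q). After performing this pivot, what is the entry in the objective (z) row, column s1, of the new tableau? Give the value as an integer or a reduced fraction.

1

Pivot element is row 1, column q: 1.
Normalize row 1: new (row 1, s1) = 1/1 = 1.
z-row ← z-row − (-1)·(new row 1): 0 − (-1)·1 = 1.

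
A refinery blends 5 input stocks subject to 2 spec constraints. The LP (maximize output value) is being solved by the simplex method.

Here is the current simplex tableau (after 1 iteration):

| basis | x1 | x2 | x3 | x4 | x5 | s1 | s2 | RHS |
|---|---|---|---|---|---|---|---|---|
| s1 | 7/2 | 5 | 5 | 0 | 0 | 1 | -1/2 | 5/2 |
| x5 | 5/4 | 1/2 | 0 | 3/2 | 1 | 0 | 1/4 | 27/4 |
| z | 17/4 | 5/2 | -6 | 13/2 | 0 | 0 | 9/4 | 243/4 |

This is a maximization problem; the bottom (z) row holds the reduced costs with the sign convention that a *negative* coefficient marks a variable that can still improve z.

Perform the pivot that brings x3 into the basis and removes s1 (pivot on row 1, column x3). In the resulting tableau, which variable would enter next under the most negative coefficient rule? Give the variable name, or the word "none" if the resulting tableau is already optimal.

Pivot element 5. New z-row = old z-row − (-6)·(row 1/5).
Updated z-row coefficients: x1: 169/20, x2: 17/2, x3: 0, x4: 13/2, x5: 0, s1: 6/5, s2: 33/20.
No coefficient is strictly negative; the tableau after this pivot is optimal.

none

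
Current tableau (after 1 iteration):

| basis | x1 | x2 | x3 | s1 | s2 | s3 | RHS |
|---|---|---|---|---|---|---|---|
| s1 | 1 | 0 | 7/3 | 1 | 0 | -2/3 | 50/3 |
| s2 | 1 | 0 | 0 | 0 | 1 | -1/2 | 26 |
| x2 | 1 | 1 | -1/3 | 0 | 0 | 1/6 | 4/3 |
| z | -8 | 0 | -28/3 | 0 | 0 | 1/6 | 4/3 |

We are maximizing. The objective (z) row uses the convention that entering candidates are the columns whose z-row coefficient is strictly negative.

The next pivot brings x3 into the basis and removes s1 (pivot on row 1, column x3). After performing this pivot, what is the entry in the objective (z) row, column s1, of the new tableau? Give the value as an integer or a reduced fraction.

4

Pivot element is row 1, column x3: 7/3.
Normalize row 1: new (row 1, s1) = 1/(7/3) = 3/7.
z-row ← z-row − (-28/3)·(new row 1): 0 − (-28/3)·(3/7) = 4.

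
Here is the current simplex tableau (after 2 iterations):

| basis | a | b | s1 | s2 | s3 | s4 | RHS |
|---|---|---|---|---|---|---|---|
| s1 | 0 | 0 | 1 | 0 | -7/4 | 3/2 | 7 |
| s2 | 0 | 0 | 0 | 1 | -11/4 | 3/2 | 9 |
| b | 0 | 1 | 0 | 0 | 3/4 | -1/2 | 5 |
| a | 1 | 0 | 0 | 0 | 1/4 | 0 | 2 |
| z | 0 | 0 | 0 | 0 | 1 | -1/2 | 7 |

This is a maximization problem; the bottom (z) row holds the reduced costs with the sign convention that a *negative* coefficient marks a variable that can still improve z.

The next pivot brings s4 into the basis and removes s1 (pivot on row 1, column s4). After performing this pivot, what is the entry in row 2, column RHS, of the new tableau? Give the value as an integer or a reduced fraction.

Pivot element is row 1, column s4: 3/2.
Normalize row 1: new (row 1, RHS) = 7/(3/2) = 14/3.
row 2 ← row 2 − (3/2)·(new row 1): 9 − (3/2)·(14/3) = 2.

2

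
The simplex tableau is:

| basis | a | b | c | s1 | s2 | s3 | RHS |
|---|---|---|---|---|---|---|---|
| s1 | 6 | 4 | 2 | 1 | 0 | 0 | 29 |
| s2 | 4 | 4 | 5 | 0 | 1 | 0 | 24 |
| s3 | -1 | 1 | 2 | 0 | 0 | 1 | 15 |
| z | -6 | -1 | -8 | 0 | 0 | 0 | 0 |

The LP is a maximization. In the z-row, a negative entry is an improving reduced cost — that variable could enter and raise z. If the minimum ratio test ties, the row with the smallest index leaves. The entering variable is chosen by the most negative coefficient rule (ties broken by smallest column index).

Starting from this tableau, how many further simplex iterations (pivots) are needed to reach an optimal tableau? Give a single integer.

1

pivot: c in, s2 out → z = 192/5
No improving column remains; optimal.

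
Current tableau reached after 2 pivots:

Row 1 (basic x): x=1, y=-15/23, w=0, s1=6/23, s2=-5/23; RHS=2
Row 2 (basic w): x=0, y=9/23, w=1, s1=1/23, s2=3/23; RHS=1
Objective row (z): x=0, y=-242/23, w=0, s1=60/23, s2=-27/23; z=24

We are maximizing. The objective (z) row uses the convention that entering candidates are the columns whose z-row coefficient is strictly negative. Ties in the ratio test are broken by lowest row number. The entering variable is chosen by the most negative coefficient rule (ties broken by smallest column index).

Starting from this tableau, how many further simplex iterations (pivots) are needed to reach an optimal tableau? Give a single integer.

pivot: y in, w out → z = 458/9
No improving column remains; optimal.

1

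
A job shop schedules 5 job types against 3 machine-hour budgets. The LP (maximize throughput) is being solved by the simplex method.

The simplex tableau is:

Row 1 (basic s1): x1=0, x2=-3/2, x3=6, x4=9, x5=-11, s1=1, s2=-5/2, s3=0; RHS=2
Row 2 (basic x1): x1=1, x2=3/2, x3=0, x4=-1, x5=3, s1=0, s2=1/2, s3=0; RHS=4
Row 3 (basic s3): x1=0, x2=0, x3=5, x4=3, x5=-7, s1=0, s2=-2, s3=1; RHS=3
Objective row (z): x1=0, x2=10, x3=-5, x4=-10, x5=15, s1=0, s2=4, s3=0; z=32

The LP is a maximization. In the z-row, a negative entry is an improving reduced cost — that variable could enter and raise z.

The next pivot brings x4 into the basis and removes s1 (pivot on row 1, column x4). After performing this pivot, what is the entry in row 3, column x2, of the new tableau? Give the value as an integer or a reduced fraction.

Pivot element is row 1, column x4: 9.
Normalize row 1: new (row 1, x2) = (-3/2)/9 = -1/6.
row 3 ← row 3 − 3·(new row 1): 0 − 3·(-1/6) = 1/2.

1/2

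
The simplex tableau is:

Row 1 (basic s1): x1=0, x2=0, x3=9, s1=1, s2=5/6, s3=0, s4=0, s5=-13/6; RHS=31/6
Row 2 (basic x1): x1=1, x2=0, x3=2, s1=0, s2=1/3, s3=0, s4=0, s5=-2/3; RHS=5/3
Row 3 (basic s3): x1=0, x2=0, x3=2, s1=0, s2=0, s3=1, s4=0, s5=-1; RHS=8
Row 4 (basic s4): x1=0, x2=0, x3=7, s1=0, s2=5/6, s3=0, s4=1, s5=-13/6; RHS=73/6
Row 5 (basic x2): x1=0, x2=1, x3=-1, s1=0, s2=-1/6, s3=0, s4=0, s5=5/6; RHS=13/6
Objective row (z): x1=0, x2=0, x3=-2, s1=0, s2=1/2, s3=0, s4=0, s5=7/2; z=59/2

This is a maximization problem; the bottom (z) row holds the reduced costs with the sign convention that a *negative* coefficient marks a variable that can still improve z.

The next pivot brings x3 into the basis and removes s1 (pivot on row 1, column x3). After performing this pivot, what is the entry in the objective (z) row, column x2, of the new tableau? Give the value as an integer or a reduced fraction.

0

Pivot element is row 1, column x3: 9.
Normalize row 1: new (row 1, x2) = 0/9 = 0.
z-row ← z-row − (-2)·(new row 1): 0 − (-2)·0 = 0.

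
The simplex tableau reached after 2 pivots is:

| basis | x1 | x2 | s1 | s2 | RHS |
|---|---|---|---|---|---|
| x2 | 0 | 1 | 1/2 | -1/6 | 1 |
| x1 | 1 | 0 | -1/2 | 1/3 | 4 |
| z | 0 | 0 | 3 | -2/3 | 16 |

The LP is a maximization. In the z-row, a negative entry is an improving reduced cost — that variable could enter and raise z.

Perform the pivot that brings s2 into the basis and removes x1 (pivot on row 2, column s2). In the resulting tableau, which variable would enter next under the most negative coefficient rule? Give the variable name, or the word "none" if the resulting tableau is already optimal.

Pivot element 1/3. New z-row = old z-row − (-2/3)·(row 2/(1/3)).
Updated z-row coefficients: x1: 2, x2: 0, s1: 2, s2: 0.
No coefficient is strictly negative; the tableau after this pivot is optimal.

none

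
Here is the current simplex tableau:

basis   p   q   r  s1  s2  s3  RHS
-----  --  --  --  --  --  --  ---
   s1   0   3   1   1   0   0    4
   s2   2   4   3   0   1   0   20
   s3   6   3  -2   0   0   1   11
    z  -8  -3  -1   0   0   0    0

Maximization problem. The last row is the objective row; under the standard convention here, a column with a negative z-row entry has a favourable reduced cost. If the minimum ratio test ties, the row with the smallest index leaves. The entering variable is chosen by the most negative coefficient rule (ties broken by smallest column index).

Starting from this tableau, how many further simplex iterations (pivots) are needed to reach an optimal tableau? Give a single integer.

2

pivot: p in, s3 out → z = 44/3
pivot: r in, s1 out → z = 88/3
No improving column remains; optimal.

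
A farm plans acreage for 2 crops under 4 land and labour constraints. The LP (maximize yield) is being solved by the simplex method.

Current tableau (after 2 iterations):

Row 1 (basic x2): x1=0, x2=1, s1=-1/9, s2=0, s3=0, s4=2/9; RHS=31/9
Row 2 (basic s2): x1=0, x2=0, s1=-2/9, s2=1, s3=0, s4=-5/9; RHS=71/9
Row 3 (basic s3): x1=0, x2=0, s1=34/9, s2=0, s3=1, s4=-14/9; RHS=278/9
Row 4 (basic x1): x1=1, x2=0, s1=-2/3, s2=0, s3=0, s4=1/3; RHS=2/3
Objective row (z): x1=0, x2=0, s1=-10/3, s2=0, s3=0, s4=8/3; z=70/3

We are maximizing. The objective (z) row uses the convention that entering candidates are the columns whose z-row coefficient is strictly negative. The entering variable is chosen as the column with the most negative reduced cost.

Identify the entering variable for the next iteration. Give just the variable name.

Objective-row coefficients: x1: 0, x2: 0, s1: -10/3, s2: 0, s3: 0, s4: 8/3.
The most negative is -10/3 in column s1, so s1 enters.

s1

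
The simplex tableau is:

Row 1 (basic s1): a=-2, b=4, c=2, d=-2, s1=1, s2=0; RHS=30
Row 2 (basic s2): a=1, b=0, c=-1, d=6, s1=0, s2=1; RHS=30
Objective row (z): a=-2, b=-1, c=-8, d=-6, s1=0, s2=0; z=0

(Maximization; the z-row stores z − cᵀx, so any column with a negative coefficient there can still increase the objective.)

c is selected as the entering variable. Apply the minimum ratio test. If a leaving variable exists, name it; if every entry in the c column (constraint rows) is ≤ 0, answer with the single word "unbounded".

s1

Ratios: row 1 (s1): 30/2 = 15; row 2 (s2): entry -1 ≤ 0, skip.
Minimum ratio is in the s1 row, so s1 leaves.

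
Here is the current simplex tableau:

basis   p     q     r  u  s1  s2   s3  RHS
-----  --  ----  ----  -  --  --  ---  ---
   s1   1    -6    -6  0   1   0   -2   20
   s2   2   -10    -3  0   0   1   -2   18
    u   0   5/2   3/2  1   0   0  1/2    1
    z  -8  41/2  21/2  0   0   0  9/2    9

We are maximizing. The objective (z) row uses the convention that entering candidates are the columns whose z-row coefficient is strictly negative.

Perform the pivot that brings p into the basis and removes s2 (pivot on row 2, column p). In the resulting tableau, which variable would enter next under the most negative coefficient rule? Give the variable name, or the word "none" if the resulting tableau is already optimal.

q

Pivot element 2. New z-row = old z-row − (-8)·(row 2/2).
Updated z-row coefficients: p: 0, q: -39/2, r: -3/2, u: 0, s1: 0, s2: 4, s3: -7/2.
The most negative is -39/2 in column q, so q would enter next.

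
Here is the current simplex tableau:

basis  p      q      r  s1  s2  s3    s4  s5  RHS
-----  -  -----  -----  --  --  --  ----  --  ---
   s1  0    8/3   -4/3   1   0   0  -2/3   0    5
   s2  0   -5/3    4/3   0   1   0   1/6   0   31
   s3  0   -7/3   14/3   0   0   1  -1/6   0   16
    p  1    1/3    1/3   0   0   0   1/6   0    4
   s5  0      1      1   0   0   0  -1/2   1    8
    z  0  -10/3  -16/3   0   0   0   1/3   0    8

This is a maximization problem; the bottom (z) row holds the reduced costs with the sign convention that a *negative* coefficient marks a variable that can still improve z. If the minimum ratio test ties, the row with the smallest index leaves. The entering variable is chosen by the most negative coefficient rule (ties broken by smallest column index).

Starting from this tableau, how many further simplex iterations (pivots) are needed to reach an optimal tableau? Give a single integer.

pivot: r in, s3 out → z = 184/7
pivot: q in, s5 out → z = 312/7
pivot: s4 in, p out → z = 360/7
No improving column remains; optimal.

3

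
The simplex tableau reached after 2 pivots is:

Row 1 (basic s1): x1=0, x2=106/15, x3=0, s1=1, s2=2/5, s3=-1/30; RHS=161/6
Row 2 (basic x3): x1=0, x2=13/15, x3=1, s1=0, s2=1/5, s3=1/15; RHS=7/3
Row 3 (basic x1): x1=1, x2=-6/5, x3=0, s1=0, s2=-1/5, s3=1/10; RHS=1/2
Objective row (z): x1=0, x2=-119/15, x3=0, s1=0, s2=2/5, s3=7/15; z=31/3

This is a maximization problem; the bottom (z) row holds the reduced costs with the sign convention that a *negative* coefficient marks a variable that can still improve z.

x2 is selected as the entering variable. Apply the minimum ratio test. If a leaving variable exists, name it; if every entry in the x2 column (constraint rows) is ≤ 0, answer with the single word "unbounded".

x3

Ratios: row 1 (s1): (161/6)/(106/15) = 805/212; row 2 (x3): (7/3)/(13/15) = 35/13; row 3 (x1): entry -6/5 ≤ 0, skip.
Minimum ratio is in the x3 row, so x3 leaves.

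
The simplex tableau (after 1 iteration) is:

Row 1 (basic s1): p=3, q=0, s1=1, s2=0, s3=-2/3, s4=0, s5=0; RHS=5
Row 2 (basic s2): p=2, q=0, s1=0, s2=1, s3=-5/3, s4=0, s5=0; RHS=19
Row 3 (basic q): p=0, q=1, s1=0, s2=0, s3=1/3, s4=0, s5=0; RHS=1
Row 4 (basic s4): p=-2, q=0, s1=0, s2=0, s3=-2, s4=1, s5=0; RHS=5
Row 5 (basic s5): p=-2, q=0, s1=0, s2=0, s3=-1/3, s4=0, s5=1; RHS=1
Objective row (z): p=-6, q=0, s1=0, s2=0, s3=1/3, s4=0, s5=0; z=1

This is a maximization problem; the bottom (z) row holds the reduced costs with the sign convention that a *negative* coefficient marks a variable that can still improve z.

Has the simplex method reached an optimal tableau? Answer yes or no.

no

Column p has objective-row coefficient -6, which is negative; an improving pivot exists, so not yet optimal.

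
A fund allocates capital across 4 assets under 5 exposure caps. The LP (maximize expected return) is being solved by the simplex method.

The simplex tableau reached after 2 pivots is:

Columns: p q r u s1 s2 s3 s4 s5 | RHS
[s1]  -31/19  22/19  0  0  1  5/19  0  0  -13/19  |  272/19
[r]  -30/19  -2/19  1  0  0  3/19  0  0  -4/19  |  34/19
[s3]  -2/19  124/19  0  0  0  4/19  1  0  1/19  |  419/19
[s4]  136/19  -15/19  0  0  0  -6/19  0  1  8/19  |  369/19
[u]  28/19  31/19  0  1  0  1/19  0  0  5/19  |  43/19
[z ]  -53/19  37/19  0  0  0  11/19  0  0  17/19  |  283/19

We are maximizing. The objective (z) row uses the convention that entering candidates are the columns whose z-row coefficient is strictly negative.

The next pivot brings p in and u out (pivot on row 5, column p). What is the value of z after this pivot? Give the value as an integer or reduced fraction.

537/28

Minimum ratio for p: (43/19)/(28/19) = 43/28.
z changes by −(z-row coeff of p)·ratio = −(-53/19)·(43/28) = 2279/532.
New z = 283/19 + (2279/532) = 537/28.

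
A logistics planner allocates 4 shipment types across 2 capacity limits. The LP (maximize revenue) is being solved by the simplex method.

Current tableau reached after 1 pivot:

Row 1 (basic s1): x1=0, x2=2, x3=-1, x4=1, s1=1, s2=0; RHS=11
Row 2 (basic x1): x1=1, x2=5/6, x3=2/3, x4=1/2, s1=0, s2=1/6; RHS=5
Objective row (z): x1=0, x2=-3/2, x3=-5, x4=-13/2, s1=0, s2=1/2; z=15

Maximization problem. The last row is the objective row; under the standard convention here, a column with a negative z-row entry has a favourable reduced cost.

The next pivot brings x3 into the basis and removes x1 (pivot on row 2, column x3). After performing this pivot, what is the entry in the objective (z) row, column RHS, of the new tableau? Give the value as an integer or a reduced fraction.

Pivot element is row 2, column x3: 2/3.
Normalize row 2: new (row 2, RHS) = 5/(2/3) = 15/2.
z-row ← z-row − (-5)·(new row 2): 15 − (-5)·(15/2) = 105/2.

105/2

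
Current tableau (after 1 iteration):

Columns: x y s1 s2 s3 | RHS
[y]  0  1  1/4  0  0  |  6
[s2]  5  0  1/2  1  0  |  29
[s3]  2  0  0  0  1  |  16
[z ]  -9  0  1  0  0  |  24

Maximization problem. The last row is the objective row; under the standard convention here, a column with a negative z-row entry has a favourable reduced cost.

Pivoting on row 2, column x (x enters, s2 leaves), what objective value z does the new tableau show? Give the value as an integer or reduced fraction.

381/5

Minimum ratio for x: 29/5 = 29/5.
z changes by −(z-row coeff of x)·ratio = −(-9)·(29/5) = 261/5.
New z = 24 + (261/5) = 381/5.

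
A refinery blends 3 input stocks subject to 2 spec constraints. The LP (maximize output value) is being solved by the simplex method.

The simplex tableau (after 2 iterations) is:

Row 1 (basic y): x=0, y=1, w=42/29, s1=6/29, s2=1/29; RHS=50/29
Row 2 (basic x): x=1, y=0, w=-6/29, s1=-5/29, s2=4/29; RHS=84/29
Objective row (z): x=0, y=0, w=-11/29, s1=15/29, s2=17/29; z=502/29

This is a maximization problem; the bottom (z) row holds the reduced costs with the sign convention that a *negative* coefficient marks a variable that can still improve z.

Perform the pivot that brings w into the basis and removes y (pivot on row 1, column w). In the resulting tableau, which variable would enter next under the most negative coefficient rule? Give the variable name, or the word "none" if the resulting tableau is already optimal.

none

Pivot element 42/29. New z-row = old z-row − (-11/29)·(row 1/(42/29)).
Updated z-row coefficients: x: 0, y: 11/42, w: 0, s1: 4/7, s2: 25/42.
No coefficient is strictly negative; the tableau after this pivot is optimal.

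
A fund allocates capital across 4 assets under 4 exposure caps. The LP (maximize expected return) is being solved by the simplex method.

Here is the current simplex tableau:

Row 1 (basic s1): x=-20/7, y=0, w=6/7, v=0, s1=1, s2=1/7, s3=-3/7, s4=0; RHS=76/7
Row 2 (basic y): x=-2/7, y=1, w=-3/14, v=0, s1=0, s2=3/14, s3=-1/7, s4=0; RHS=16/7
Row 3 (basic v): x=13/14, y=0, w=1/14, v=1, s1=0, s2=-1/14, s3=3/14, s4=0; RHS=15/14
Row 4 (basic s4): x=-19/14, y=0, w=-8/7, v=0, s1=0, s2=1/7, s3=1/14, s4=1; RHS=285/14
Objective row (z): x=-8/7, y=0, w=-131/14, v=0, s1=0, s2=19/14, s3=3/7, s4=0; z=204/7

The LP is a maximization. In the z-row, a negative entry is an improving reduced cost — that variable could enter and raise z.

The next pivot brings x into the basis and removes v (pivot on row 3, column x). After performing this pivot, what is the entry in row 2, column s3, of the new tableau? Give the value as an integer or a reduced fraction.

Pivot element is row 3, column x: 13/14.
Normalize row 3: new (row 3, s3) = (3/14)/(13/14) = 3/13.
row 2 ← row 2 − (-2/7)·(new row 3): -1/7 − (-2/7)·(3/13) = -1/13.

-1/13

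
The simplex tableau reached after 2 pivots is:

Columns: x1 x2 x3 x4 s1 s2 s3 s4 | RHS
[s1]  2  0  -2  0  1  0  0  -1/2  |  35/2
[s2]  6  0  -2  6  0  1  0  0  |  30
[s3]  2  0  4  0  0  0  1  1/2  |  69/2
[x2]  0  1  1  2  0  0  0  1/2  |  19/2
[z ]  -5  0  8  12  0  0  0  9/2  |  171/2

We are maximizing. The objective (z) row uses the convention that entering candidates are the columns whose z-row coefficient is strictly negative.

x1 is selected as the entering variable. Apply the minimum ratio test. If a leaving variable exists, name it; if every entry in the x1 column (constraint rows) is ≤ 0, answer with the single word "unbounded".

Ratios: row 1 (s1): (35/2)/2 = 35/4; row 2 (s2): 30/6 = 5; row 3 (s3): (69/2)/2 = 69/4; row 4 (x2): entry 0 ≤ 0, skip.
Minimum ratio is in the s2 row, so s2 leaves.

s2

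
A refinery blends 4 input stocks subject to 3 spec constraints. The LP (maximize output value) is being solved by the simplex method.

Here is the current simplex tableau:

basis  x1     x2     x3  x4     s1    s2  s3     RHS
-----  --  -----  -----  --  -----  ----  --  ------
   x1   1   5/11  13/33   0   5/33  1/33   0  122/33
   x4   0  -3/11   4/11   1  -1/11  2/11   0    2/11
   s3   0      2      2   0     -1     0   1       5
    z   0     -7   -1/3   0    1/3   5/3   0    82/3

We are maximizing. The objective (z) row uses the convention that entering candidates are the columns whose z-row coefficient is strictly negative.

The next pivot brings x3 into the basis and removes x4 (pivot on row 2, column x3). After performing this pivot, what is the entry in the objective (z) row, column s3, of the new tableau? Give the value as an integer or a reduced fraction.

0

Pivot element is row 2, column x3: 4/11.
Normalize row 2: new (row 2, s3) = 0/(4/11) = 0.
z-row ← z-row − (-1/3)·(new row 2): 0 − (-1/3)·0 = 0.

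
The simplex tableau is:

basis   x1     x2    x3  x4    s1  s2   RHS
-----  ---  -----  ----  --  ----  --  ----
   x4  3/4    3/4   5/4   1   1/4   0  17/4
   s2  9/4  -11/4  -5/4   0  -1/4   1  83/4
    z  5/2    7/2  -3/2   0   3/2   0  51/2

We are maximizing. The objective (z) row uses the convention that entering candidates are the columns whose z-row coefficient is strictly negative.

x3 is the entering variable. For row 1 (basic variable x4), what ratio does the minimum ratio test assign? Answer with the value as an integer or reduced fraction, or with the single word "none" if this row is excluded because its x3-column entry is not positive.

Ratio = RHS / (x3 entry) = (17/4) / (5/4) = 17/5.

17/5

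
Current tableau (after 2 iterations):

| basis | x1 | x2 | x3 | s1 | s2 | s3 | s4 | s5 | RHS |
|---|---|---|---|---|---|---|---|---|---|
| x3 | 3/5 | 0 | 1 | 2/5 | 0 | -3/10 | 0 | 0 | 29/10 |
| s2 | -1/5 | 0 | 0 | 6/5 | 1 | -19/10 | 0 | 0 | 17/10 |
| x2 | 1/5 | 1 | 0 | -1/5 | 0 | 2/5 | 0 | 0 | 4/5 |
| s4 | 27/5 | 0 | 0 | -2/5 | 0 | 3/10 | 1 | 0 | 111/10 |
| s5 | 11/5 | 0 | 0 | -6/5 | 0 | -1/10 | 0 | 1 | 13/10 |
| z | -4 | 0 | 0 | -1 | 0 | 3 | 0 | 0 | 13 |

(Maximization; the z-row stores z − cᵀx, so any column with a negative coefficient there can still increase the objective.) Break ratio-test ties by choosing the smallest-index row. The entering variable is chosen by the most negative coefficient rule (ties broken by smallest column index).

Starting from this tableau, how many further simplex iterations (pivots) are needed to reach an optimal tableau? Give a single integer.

3

pivot: x1 in, s5 out → z = 169/11
pivot: s1 in, s2 out → z = 62/3
pivot: s3 in, s4 out → z = 1361/60
No improving column remains; optimal.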